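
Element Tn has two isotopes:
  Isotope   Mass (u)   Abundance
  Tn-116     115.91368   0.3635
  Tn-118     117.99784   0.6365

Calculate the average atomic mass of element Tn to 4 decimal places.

117.2402 u

Weight each isotope mass by its fractional abundance: 0.3635 × 115.91368 + 0.6365 × 117.99784
= 42.134623 + 75.105625 = 117.240248 u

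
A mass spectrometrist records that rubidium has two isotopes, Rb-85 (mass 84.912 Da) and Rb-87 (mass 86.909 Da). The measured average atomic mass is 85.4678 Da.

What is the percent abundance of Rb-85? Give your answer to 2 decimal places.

72.17%

With x = fraction of Rb-85 (so Rb-87 is 1 − x):
84.912·x + 86.909·(1 − x) = 85.4678
(84.912 − 86.909)·x = 85.4678 − 86.909
x = -1.4412 / -1.997 = 0.72168 → 72.17% Rb-85, 27.83% Rb-87.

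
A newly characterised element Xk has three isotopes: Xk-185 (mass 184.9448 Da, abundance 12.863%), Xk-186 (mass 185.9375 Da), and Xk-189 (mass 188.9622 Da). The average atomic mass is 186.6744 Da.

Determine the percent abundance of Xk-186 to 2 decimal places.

The remaining 87.137% is split between Xk-186 (fraction x) and Xk-189 (fraction 0.87137 − x).
Substituting: 185.9375x + 188.9622(0.87137 − x) = 162.884950376
(185.9375 − 188.9622)x = -1.771041838  ⇒  x = 0.58553, y = 0.28584
Xk-186: 58.55%, Xk-189: 28.58%.

58.55%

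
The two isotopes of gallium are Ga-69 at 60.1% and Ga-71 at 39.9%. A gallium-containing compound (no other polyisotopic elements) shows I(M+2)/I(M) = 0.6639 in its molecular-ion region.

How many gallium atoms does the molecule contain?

1

With n Ga atoms, P(M+2)/P(M) = C(n,1)·p^(n−1)q / p^n = n·q/p = n · 0.399/0.601.
n = 0.6639 × 0.601/0.399 = 1.00 ≈ 1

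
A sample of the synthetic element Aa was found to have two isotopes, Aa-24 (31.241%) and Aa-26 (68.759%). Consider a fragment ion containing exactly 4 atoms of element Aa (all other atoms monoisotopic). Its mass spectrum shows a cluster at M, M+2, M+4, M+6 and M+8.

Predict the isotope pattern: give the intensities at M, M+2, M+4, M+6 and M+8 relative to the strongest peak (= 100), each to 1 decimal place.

2.3 : 20.6 : 68.2 : 100.0 : 55.0

Each Aa atom is independently Aa-24 (p = 0.31241) or Aa-26 (q = 0.68759); the cluster is the binomial expansion (p + q)^4.
P(M) = 0.31241^4 = 0.009526
P(M+2) = 4 × 0.31241^3 × 0.68759^1 = 0.083862
P(M+4) = 6 × 0.31241^2 × 0.68759^2 = 0.276860
P(M+6) = 4 × 0.31241^1 × 0.68759^3 = 0.406231
P(M+8) = 0.68759^4 = 0.223521
The M+6 peak is largest (0.406231); scaling to 100 gives 2.3 : 20.6 : 68.2 : 100.0 : 55.0.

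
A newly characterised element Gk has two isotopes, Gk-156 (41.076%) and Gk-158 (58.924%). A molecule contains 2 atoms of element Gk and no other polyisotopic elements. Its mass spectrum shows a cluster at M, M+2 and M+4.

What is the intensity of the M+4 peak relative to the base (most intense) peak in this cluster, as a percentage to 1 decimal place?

71.7%

(0.41076 + 0.58924)^2 gives M 0.1687, M+2 0.4841, M+4 0.3472; the largest is M+2.
P(M+2) = C(2,1) × 0.41076^1 × 0.58924^1 = 2 × 0.41076 × 0.58924 = 0.484072 (base)
P(M+4) = C(2,2) × 0.41076^0 × 0.58924^2 = 1 × 1.0000 × 0.34720378 = 0.347204
Relative intensity = 0.347204 / 0.484072 × 100 = 71.7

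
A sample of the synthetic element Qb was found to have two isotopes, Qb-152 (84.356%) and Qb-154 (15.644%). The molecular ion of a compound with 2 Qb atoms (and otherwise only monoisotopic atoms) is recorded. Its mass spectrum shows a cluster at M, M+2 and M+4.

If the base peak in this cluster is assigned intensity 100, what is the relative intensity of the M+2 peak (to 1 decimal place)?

37.1

Term probabilities: M 0.7116, M+2 0.2639, M+4 0.0245. Base peak = M.
P(M) = C(2,0) × 0.84356^2 × 0.15644^0 = 1 × 0.71159347 × 1.0000 = 0.711593 (base)
P(M+2) = C(2,1) × 0.84356^1 × 0.15644^1 = 2 × 0.84356 × 0.15644 = 0.263933
Relative intensity = 0.263933 / 0.711593 × 100 = 37.1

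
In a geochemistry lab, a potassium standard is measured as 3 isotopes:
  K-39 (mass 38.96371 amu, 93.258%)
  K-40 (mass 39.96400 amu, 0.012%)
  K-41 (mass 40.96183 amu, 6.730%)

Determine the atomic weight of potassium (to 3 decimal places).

Ar = Σ fᵢ·mᵢ = 0.93258 × 38.96371 + 0.00012 × 39.96400 + 0.06730 × 40.96183
= 36.336777 + 0.004796 + 2.756731 = 39.098304 amu

39.098 amu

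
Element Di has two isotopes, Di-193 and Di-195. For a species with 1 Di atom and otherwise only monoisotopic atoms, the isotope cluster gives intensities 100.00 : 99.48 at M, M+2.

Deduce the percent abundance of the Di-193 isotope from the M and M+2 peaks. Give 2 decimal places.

50.13%

Write p for the Di-193 fraction. I(M+2)/I(M) = [C(1,1)·p^0·(1−p)] / p^1 = 1·(1−p)/p = 99.48/100.00 = 0.9948
(1−p)/p = 0.9948/1 = 0.9948  ⇒  p = 1/(1 + 0.9948) = 0.5013
Di-193: 50.13%, Di-195: 49.87%.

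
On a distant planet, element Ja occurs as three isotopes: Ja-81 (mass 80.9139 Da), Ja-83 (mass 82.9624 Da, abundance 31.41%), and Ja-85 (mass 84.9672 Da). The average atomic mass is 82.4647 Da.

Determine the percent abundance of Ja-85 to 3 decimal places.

Let x and y be the fractions of Ja-81 and Ja-85. Then x + y = 1 − 0.3141 = 0.6859 and 80.9139x + 84.9672y = 82.4647 − 0.3141×82.9624 = 56.40621016.
Substituting: 80.9139x + 84.9672(0.6859 − x) = 56.40621016
(80.9139 − 84.9672)x = -1.87279232  ⇒  x = 0.46204, y = 0.22386
Ja-81: 46.204%, Ja-85: 22.386%.

22.386%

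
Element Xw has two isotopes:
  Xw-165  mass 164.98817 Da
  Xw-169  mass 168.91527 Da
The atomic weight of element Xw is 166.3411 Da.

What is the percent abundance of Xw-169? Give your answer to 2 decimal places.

34.45%

With x = fraction of Xw-165 (so Xw-169 is 1 − x):
164.98817·x + 168.91527·(1 − x) = 166.3411
(164.98817 − 168.91527)·x = 166.3411 − 168.91527
x = -2.57417 / -3.92710 = 0.65549 → 65.55% Xw-165, 34.45% Xw-169.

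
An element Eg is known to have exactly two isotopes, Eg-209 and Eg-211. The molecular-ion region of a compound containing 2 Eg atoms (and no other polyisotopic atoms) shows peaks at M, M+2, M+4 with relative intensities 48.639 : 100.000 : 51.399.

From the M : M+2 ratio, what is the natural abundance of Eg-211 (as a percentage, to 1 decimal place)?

Let p = fractional abundance of Eg-209. I(M+2)/I(M) = [C(2,1)·p^1·(1−p)] / p^2 = 2·(1−p)/p = 100.000/48.639 = 2.0560
(1−p)/p = 2.0560/2 = 1.0280  ⇒  p = 1/(1 + 1.0280) = 0.4931
Eg-209: 49.3%, Eg-211: 50.7%.

50.7%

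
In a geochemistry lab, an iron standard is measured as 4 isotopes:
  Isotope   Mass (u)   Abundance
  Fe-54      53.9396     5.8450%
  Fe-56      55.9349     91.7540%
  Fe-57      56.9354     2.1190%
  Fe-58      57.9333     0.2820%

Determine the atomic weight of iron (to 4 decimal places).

55.8451 u

Ar = Σ fᵢ·mᵢ = 0.058450 × 53.9396 + 0.917540 × 55.9349 + 0.021190 × 56.9354 + 0.002820 × 57.9333
= 3.15277 + 51.32251 + 1.20646 + 0.16337 = 55.84511 u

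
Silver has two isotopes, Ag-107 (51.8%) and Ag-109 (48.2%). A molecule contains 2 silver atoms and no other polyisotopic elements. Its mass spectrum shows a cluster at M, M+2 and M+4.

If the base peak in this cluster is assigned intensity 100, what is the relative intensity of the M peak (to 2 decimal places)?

53.73

Term probabilities: M 0.2683, M+2 0.4994, M+4 0.2323. Base peak = M+2.
P(M+2) = C(2,1) × 0.518^1 × 0.482^1 = 2 × 0.5180 × 0.4820 = 0.499352 (base)
P(M) = C(2,0) × 0.518^2 × 0.482^0 = 1 × 0.268324 × 1.0000 = 0.268324
Relative intensity = 0.268324 / 0.499352 × 100 = 53.73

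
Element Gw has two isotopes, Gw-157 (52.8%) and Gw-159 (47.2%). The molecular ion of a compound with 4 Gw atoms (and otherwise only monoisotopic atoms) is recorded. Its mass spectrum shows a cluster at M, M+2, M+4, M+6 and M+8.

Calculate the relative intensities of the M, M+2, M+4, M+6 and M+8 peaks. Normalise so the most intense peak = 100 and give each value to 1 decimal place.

The 4 Gw atoms are independent, so intensities follow the terms of (0.528 + 0.472)^4.
P(M) = 0.528^4 = 0.077721
P(M+2) = 4 × 0.528^3 × 0.472^1 = 0.277910
P(M+4) = 6 × 0.528^2 × 0.472^2 = 0.372652
P(M+6) = 4 × 0.528^1 × 0.472^3 = 0.222085
P(M+8) = 0.472^4 = 0.049633
The M+4 peak is largest (0.372652); scaling to 100 gives 20.9 : 74.6 : 100.0 : 59.6 : 13.3.

20.9 : 74.6 : 100.0 : 59.6 : 13.3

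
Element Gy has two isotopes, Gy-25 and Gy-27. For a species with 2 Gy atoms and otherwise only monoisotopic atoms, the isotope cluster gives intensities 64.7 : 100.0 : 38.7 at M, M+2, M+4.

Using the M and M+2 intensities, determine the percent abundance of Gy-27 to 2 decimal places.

43.59%

Write p for the Gy-25 fraction. I(M+2)/I(M) = [C(2,1)·p^1·(1−p)] / p^2 = 2·(1−p)/p = 100.0/64.7 = 1.5456
(1−p)/p = 1.5456/2 = 0.7728  ⇒  p = 1/(1 + 0.7728) = 0.5641
Gy-25: 56.41%, Gy-27: 43.59%.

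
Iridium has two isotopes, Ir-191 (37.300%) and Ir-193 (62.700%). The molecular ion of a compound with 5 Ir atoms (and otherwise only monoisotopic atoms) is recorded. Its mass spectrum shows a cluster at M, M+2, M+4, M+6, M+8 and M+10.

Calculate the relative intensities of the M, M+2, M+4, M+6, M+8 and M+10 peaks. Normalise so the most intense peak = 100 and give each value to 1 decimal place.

2.1 : 17.7 : 59.5 : 100.0 : 84.0 : 28.3

The 5 Ir atoms are independent, so intensities follow the terms of (0.37300 + 0.62700)^5.
P(M) = 0.37300^5 = 0.007220
P(M+2) = 5 × 0.37300^4 × 0.62700^1 = 0.060684
P(M+4) = 10 × 0.37300^3 × 0.62700^2 = 0.204015
P(M+6) = 10 × 0.37300^2 × 0.62700^3 = 0.342942
P(M+8) = 5 × 0.37300^1 × 0.62700^4 = 0.288237
P(M+10) = 0.62700^5 = 0.096903
The M+6 peak is largest (0.342942); scaling to 100 gives 2.1 : 17.7 : 59.5 : 100.0 : 84.0 : 28.3.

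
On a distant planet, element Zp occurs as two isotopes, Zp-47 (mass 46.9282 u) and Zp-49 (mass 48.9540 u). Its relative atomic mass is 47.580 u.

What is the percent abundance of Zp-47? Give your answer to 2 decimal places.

67.83%

With x = fraction of Zp-47 (so Zp-49 is 1 − x):
46.9282·x + 48.9540·(1 − x) = 47.580
(46.9282 − 48.9540)·x = 47.580 − 48.9540
x = -1.3740 / -2.0258 = 0.67825 → 67.83% Zp-47, 32.17% Zp-49.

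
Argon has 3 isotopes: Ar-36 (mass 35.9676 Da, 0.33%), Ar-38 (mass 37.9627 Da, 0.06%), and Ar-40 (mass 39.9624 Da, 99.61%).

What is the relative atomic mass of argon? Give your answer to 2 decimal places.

The abundance-weighted mean is 0.0033 × 35.9676 + 0.0006 × 37.9627 + 0.9961 × 39.9624
= 0.11869 + 0.02278 + 39.80655 = 39.94802 Da

39.95 Da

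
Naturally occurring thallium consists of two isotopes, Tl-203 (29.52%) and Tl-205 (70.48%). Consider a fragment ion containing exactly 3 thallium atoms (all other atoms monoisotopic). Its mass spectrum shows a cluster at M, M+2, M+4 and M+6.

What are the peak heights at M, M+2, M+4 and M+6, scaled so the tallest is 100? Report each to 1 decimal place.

Expanding (0.2952 + 0.7048)^3:
P(M) = 0.2952^3 = 0.025725
P(M+2) = 3 × 0.2952^2 × 0.7048^1 = 0.184255
P(M+4) = 3 × 0.2952^1 × 0.7048^2 = 0.439916
P(M+6) = 0.7048^3 = 0.350104
The M+4 peak is largest (0.439916); scaling to 100 gives 5.8 : 41.9 : 100.0 : 79.6.

5.8 : 41.9 : 100.0 : 79.6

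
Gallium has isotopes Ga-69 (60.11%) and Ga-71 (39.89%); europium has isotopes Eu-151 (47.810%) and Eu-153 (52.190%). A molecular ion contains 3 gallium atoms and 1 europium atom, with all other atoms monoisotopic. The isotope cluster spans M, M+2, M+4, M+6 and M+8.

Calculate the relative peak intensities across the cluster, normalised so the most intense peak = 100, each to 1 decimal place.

Gallium pattern (n=3): 0.21719018 : 0.43239309 : 0.28694328 : 0.06347345
Europium pattern (n=1): 0.4781 : 0.5219
Convolve the two distributions (both contribute in 2-u steps):
  M: 0.21719018×0.4781 = 0.103839
  M+2: 0.21719018×0.5219 + 0.43239309×0.4781 = 0.320079
  M+4: 0.43239309×0.5219 + 0.28694328×0.4781 = 0.362854
  M+6: 0.28694328×0.5219 + 0.06347345×0.4781 = 0.180102
  M+8: 0.06347345×0.5219 = 0.033127
Scale to base peak (0.362854) = 100: 28.6 : 88.2 : 100.0 : 49.6 : 9.1

28.6 : 88.2 : 100.0 : 49.6 : 9.1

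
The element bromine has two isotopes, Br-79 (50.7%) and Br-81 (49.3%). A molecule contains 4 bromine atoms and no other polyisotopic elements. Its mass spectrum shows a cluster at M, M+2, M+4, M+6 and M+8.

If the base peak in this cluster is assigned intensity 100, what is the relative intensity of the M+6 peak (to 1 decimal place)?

(0.507 + 0.493)^4 gives M 0.0661, M+2 0.2570, M+4 0.3749, M+6 0.2430, M+8 0.0591; the largest is M+4.
P(M+4) = C(4,2) × 0.507^2 × 0.493^2 = 6 × 0.257049 × 0.243049 = 0.374853 (base)
P(M+6) = C(4,3) × 0.507^1 × 0.493^3 = 4 × 0.5070 × 0.11982316 = 0.243001
Relative intensity = 0.243001 / 0.374853 × 100 = 64.8

64.8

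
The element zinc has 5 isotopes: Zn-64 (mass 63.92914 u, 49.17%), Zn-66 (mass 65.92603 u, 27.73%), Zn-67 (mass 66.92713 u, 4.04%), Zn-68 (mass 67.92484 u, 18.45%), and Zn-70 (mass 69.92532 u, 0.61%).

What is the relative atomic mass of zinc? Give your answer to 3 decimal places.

65.378 u

The abundance-weighted mean is 0.4917 × 63.92914 + 0.2773 × 65.92603 + 0.0404 × 66.92713 + 0.1845 × 67.92484 + 0.0061 × 69.92532
= 31.433958 + 18.281288 + 2.703856 + 12.532133 + 0.426544 = 65.377779 u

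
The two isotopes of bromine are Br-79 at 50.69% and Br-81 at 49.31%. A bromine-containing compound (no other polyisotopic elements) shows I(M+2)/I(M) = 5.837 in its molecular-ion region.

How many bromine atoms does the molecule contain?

The M+2/M ratio from n Br atoms is n · q/p = n · 0.4931/0.5069.
n = 5.837 × 0.5069/0.4931 = 6.00 ≈ 6

6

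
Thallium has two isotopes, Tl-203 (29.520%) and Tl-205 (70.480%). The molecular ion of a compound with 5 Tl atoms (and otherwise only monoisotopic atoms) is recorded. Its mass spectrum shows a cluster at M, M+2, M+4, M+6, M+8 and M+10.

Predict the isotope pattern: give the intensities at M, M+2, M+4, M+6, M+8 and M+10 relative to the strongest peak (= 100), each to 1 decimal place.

0.6 : 7.3 : 35.1 : 83.8 : 100.0 : 47.8

Expanding (0.29520 + 0.70480)^5:
P(M) = 0.29520^5 = 0.002242
P(M+2) = 5 × 0.29520^4 × 0.70480^1 = 0.026761
P(M+4) = 10 × 0.29520^3 × 0.70480^2 = 0.127785
P(M+6) = 10 × 0.29520^2 × 0.70480^3 = 0.305092
P(M+8) = 5 × 0.29520^1 × 0.70480^4 = 0.364208
P(M+10) = 0.70480^5 = 0.173912
The M+8 peak is largest (0.364208); scaling to 100 gives 0.6 : 7.3 : 35.1 : 83.8 : 100.0 : 47.8.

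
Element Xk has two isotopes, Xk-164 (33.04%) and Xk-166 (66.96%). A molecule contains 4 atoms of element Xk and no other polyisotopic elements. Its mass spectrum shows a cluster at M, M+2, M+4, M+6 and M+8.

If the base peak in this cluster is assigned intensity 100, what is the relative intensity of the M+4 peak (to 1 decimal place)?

74.0

Binomial terms of (0.3304 + 0.6696)^4: M 0.0119, M+2 0.0966, M+4 0.2937, M+6 0.3968, M+8 0.2010 → M+6 is the base peak.
P(M+6) = C(4,3) × 0.3304^1 × 0.6696^3 = 4 × 0.3304 × 0.30022464 = 0.396777 (base)
P(M+4) = C(4,2) × 0.3304^2 × 0.6696^2 = 6 × 0.10916416 × 0.44836416 = 0.293672
Relative intensity = 0.293672 / 0.396777 × 100 = 74.0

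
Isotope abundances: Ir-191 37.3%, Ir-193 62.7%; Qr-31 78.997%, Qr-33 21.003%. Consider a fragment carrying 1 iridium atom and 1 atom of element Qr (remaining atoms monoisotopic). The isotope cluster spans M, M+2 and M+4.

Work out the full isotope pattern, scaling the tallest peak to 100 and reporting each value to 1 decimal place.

Iridium pattern (n=1): 0.3730 : 0.6270
Element Qr pattern (n=1): 0.78997 : 0.21003
Convolve the two distributions (both contribute in 2-u steps):
  M: 0.3730×0.78997 = 0.294659
  M+2: 0.3730×0.21003 + 0.6270×0.78997 = 0.573652
  M+4: 0.6270×0.21003 = 0.131689
Scale to base peak (0.573652) = 100: 51.4 : 100.0 : 23.0

51.4 : 100.0 : 23.0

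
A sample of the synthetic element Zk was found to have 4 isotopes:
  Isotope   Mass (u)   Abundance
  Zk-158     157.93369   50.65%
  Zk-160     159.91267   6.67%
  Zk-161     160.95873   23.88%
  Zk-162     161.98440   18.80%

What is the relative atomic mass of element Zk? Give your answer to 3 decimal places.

Weight each isotope mass by its fractional abundance: 0.5065 × 157.93369 + 0.0667 × 159.91267 + 0.2388 × 160.95873 + 0.1880 × 161.98440
= 79.993414 + 10.666175 + 38.436945 + 30.453067 = 159.549601 u

159.550 u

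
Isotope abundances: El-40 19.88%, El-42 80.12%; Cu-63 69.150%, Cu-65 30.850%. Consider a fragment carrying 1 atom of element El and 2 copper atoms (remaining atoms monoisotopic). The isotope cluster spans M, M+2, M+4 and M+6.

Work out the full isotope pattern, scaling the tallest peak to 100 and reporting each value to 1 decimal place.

20.3 : 100.0 : 77.1 : 16.3

Element El pattern (n=1): 0.1988 : 0.8012
Copper pattern (n=2): 0.47817225 : 0.4266555 : 0.09517225
Convolve the two distributions (both contribute in 2-u steps):
  M: 0.1988×0.47817225 = 0.095061
  M+2: 0.1988×0.4266555 + 0.8012×0.47817225 = 0.467931
  M+4: 0.1988×0.09517225 + 0.8012×0.4266555 = 0.360757
  M+6: 0.8012×0.09517225 = 0.076252
Scale to base peak (0.467931) = 100: 20.3 : 100.0 : 77.1 : 16.3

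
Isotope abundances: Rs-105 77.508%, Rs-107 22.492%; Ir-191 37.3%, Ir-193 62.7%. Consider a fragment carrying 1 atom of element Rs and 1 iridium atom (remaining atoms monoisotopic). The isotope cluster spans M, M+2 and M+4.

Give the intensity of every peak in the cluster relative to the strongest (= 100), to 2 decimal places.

Element Rs pattern (n=1): 0.77508 : 0.22492
Iridium pattern (n=1): 0.3730 : 0.6270
Convolve the two distributions (both contribute in 2-u steps):
  M: 0.77508×0.3730 = 0.289105
  M+2: 0.77508×0.6270 + 0.22492×0.3730 = 0.569870
  M+4: 0.22492×0.6270 = 0.141025
Scale to base peak (0.569870) = 100: 50.73 : 100.00 : 24.75

50.73 : 100.00 : 24.75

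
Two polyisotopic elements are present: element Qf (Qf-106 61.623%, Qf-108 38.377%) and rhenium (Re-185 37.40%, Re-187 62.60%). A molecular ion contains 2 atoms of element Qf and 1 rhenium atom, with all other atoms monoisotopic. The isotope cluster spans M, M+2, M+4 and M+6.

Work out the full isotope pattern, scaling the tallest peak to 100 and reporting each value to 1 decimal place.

Element Qf pattern (n=2): 0.37973941 : 0.47298117 : 0.14727941
Rhenium pattern (n=1): 0.3740 : 0.6260
Convolve the two distributions (both contribute in 2-u steps):
  M: 0.37973941×0.3740 = 0.142023
  M+2: 0.37973941×0.6260 + 0.47298117×0.3740 = 0.414612
  M+4: 0.47298117×0.6260 + 0.14727941×0.3740 = 0.351169
  M+6: 0.14727941×0.6260 = 0.092197
Scale to base peak (0.414612) = 100: 34.3 : 100.0 : 84.7 : 22.2

34.3 : 100.0 : 84.7 : 22.2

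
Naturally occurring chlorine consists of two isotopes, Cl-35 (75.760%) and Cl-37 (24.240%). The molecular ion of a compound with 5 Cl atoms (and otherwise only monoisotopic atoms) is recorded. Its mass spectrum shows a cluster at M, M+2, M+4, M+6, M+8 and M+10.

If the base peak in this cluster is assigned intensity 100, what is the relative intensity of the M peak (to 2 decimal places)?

(0.75760 + 0.24240)^5 gives M 0.2496, M+2 0.3993, M+4 0.2555, M+6 0.0817, M+8 0.0131, M+10 0.0008; the largest is M+2.
P(M+2) = C(5,1) × 0.75760^4 × 0.24240^1 = 5 × 0.32942751 × 0.2424 = 0.399266 (base)
P(M) = C(5,0) × 0.75760^5 × 0.24240^0 = 1 × 0.24957428 × 1.0000 = 0.249574
Relative intensity = 0.249574 / 0.399266 × 100 = 62.51

62.51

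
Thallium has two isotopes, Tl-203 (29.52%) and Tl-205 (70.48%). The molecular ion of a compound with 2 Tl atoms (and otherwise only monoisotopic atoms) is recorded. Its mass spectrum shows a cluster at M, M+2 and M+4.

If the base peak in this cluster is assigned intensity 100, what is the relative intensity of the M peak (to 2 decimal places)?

17.54

Binomial terms of (0.2952 + 0.7048)^2: M 0.0871, M+2 0.4161, M+4 0.4967 → M+4 is the base peak.
P(M+4) = C(2,2) × 0.2952^0 × 0.7048^2 = 1 × 1.0000 × 0.49674304 = 0.496743 (base)
P(M) = C(2,0) × 0.2952^2 × 0.7048^0 = 1 × 0.08714304 × 1.0000 = 0.087143
Relative intensity = 0.087143 / 0.496743 × 100 = 17.54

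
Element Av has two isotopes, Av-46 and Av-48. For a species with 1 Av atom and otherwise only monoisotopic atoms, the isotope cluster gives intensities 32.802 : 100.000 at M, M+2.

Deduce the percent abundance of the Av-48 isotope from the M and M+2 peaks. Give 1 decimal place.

If p is the fraction of Av that is Av-46, then I(M+2)/I(M) = [C(1,1)·p^0·(1−p)] / p^1 = 1·(1−p)/p = 100.000/32.802 = 3.0486
(1−p)/p = 3.0486/1 = 3.0486  ⇒  p = 1/(1 + 3.0486) = 0.2470
Av-46: 24.7%, Av-48: 75.3%.

75.3%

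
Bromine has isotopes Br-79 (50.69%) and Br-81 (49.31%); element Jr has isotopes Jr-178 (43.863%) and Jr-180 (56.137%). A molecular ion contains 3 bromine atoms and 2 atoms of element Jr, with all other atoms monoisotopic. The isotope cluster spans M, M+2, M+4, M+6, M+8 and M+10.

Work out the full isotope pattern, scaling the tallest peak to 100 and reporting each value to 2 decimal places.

7.71 : 42.25 : 92.13 : 100.00 : 54.03 : 11.63

Bromine pattern (n=3): 0.13024674 : 0.3801026 : 0.36975457 : 0.11989609
Element Jr pattern (n=2): 0.19239628 : 0.49246745 : 0.31513628
Convolve the two distributions (both contribute in 2-u steps):
  M: 0.13024674×0.19239628 = 0.025059
  M+2: 0.13024674×0.49246745 + 0.3801026×0.19239628 = 0.137273
  M+4: 0.13024674×0.31513628 + 0.3801026×0.49246745 + 0.36975457×0.19239628 = 0.299373
  M+6: 0.3801026×0.31513628 + 0.36975457×0.49246745 + 0.11989609×0.19239628 = 0.324944
  M+8: 0.36975457×0.31513628 + 0.11989609×0.49246745 = 0.175568
  M+10: 0.11989609×0.31513628 = 0.037784
Scale to base peak (0.324944) = 100: 7.71 : 42.25 : 92.13 : 100.00 : 54.03 : 11.63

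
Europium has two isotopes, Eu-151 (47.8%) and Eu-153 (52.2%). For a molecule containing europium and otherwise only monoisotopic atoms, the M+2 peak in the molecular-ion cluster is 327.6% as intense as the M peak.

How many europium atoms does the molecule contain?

3

With n Eu atoms, P(M+2)/P(M) = C(n,1)·p^(n−1)q / p^n = n·q/p = n · 0.522/0.478.
n = 3.276 × 0.478/0.522 = 3.00 ≈ 3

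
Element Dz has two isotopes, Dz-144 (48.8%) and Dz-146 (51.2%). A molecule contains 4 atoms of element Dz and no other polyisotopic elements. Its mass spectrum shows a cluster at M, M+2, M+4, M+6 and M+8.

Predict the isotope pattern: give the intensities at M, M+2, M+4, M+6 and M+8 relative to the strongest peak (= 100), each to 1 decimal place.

The 4 Dz atoms are independent, so intensities follow the terms of (0.488 + 0.512)^4.
P(M) = 0.488^4 = 0.056713
P(M+2) = 4 × 0.488^3 × 0.512^1 = 0.238007
P(M+4) = 6 × 0.488^2 × 0.512^2 = 0.374568
P(M+6) = 4 × 0.488^1 × 0.512^3 = 0.261993
P(M+8) = 0.512^4 = 0.068719
The M+4 peak is largest (0.374568); scaling to 100 gives 15.1 : 63.5 : 100.0 : 69.9 : 18.3.

15.1 : 63.5 : 100.0 : 69.9 : 18.3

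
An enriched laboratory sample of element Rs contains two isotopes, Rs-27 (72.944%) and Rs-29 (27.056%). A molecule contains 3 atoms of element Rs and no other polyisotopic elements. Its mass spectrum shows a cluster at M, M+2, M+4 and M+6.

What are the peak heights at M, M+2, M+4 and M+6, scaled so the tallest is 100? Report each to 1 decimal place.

The 3 Rs atoms are independent, so intensities follow the terms of (0.72944 + 0.27056)^3.
P(M) = 0.72944^3 = 0.388122
P(M+2) = 3 × 0.72944^2 × 0.27056^1 = 0.431881
P(M+4) = 3 × 0.72944^1 × 0.27056^2 = 0.160191
P(M+6) = 0.27056^3 = 0.019806
The M+2 peak is largest (0.431881); scaling to 100 gives 89.9 : 100.0 : 37.1 : 4.6.

89.9 : 100.0 : 37.1 : 4.6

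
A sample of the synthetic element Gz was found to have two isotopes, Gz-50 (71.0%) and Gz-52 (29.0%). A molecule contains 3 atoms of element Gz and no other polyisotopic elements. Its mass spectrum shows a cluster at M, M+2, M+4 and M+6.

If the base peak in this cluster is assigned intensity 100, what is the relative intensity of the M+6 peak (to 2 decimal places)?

(0.710 + 0.290)^3 gives M 0.3579, M+2 0.4386, M+4 0.1791, M+6 0.0244; the largest is M+2.
P(M+2) = C(3,1) × 0.710^2 × 0.290^1 = 3 × 0.5041 × 0.2900 = 0.438567 (base)
P(M+6) = C(3,3) × 0.710^0 × 0.290^3 = 1 × 1.0000 × 0.024389 = 0.024389
Relative intensity = 0.024389 / 0.438567 × 100 = 5.56

5.56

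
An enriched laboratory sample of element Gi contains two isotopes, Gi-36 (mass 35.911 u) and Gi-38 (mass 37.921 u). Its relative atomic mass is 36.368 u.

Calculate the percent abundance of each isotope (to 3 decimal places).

Gi-36: 77.264%, Gi-38: 22.736%

Let x be the fractional abundance of Gi-36; then Gi-38 has abundance 1 − x.
35.911·x + 37.921·(1 − x) = 36.368
(35.911 − 37.921)·x = 36.368 − 37.921
x = -1.553 / -2.010 = 0.77264 → 77.264% Gi-36, 22.736% Gi-38.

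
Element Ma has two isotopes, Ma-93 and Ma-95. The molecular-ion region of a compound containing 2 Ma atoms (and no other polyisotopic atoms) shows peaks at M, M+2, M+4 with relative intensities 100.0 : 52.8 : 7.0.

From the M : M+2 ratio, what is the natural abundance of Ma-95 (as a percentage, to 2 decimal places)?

20.89%

Write p for the Ma-93 fraction. I(M+2)/I(M) = [C(2,1)·p^1·(1−p)] / p^2 = 2·(1−p)/p = 52.8/100.0 = 0.5280
(1−p)/p = 0.5280/2 = 0.2640  ⇒  p = 1/(1 + 0.2640) = 0.7911
Ma-93: 79.11%, Ma-95: 20.89%.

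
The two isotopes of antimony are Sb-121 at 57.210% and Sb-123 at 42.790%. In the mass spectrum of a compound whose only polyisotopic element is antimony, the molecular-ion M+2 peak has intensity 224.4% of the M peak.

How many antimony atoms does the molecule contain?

For n independent Sb atoms, I(M+2)/I(M) = n · (abundance Sb-123) / (abundance Sb-121) = n · 0.42790/0.57210.
n = 2.244 × 0.57210/0.42790 = 3.00 ≈ 3

3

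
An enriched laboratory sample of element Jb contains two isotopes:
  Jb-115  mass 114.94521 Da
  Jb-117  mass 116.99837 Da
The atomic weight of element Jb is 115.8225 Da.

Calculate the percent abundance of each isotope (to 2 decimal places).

Jb-115: 57.27%, Jb-117: 42.73%

With x = fraction of Jb-115 (so Jb-117 is 1 − x):
114.94521·x + 116.99837·(1 − x) = 115.8225
(114.94521 − 116.99837)·x = 115.8225 − 116.99837
x = -1.17587 / -2.05316 = 0.57271 → 57.27% Jb-115, 42.73% Jb-117.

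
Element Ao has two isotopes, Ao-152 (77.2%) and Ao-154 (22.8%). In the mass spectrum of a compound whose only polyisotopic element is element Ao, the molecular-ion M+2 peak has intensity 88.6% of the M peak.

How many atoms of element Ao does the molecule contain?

With n Ao atoms, P(M+2)/P(M) = C(n,1)·p^(n−1)q / p^n = n·q/p = n · 0.228/0.772.
n = 0.886 × 0.772/0.228 = 3.00 ≈ 3

3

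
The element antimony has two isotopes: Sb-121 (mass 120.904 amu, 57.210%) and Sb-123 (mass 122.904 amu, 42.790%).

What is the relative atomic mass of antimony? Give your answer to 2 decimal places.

121.76 amu

Weight each isotope mass by its fractional abundance: 0.57210 × 120.904 + 0.42790 × 122.904
= 69.1692 + 52.5906 = 121.7598 amu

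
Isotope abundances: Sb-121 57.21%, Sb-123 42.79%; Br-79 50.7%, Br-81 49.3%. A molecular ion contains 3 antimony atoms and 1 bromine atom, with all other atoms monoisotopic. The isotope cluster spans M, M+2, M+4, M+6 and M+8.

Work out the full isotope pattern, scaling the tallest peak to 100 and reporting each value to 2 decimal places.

25.91 : 83.32 : 100.00 : 53.12 : 10.54

Antimony pattern (n=3): 0.18724742 : 0.42015297 : 0.3142518 : 0.07834781
Bromine pattern (n=1): 0.5070 : 0.4930
Convolve the two distributions (both contribute in 2-u steps):
  M: 0.18724742×0.5070 = 0.094934
  M+2: 0.18724742×0.4930 + 0.42015297×0.5070 = 0.305331
  M+4: 0.42015297×0.4930 + 0.3142518×0.5070 = 0.366461
  M+6: 0.3142518×0.4930 + 0.07834781×0.5070 = 0.194648
  M+8: 0.07834781×0.4930 = 0.038625
Scale to base peak (0.366461) = 100: 25.91 : 83.32 : 100.00 : 53.12 : 10.54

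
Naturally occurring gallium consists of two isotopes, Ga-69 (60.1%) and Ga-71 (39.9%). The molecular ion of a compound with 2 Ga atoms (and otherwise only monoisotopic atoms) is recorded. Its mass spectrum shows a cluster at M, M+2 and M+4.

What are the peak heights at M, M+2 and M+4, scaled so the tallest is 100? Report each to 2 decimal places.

75.31 : 100.00 : 33.19

The 2 Ga atoms are independent, so intensities follow the terms of (0.601 + 0.399)^2.
P(M) = 0.601^2 = 0.361201
P(M+2) = 2 × 0.601^1 × 0.399^1 = 0.479598
P(M+4) = 0.399^2 = 0.159201
The M+2 peak is largest (0.479598); scaling to 100 gives 75.31 : 100.00 : 33.19.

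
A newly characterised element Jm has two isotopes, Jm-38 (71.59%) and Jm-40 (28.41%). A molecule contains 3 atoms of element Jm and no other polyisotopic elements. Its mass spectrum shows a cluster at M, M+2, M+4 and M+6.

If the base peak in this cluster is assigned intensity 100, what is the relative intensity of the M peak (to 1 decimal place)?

Term probabilities: M 0.3669, M+2 0.4368, M+4 0.1733, M+6 0.0229. Base peak = M+2.
P(M+2) = C(3,1) × 0.7159^2 × 0.2841^1 = 3 × 0.51251281 × 0.2841 = 0.436815 (base)
P(M) = C(3,0) × 0.7159^3 × 0.2841^0 = 1 × 0.36690792 × 1.0000 = 0.366908
Relative intensity = 0.366908 / 0.436815 × 100 = 84.0

84.0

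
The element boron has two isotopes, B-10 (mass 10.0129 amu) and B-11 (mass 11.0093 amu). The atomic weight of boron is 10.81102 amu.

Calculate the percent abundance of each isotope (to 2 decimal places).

B-10: 19.90%, B-11: 80.10%

Writing the weighted mean with unknown fraction x of B-10:
10.0129·x + 11.0093·(1 − x) = 10.81102
(10.0129 − 11.0093)·x = 10.81102 − 11.0093
x = -0.19828 / -0.9964 = 0.19900 → 19.90% B-10, 80.10% B-11.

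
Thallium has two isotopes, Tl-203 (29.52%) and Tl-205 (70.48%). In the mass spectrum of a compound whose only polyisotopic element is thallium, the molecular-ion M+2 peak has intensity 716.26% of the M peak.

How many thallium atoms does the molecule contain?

The M+2/M ratio from n Tl atoms is n · q/p = n · 0.7048/0.2952.
n = 7.1626 × 0.2952/0.7048 = 3.00 ≈ 3

3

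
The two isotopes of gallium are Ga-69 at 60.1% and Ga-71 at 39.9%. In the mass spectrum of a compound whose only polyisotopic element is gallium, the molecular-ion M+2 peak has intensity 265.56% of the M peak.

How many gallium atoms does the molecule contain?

4

The M+2/M ratio from n Ga atoms is n · q/p = n · 0.399/0.601.
n = 2.6556 × 0.601/0.399 = 4.00 ≈ 4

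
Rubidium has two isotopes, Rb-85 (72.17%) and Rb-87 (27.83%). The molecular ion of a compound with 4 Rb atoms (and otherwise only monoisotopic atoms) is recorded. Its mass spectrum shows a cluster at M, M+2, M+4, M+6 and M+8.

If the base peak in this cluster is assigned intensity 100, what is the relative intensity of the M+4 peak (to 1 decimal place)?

(0.7217 + 0.2783)^4 gives M 0.2713, M+2 0.4184, M+4 0.2420, M+6 0.0622, M+8 0.0060; the largest is M+2.
P(M+2) = C(4,1) × 0.7217^3 × 0.2783^1 = 4 × 0.37589809 × 0.2783 = 0.418450 (base)
P(M+4) = C(4,2) × 0.7217^2 × 0.2783^2 = 6 × 0.52085089 × 0.07745089 = 0.242042
Relative intensity = 0.242042 / 0.418450 × 100 = 57.8

57.8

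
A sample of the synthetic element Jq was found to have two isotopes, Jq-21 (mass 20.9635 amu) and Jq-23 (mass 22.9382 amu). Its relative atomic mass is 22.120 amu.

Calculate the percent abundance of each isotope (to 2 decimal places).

Jq-21: 41.43%, Jq-23: 58.57%

Let x be the fractional abundance of Jq-21; then Jq-23 has abundance 1 − x.
20.9635·x + 22.9382·(1 − x) = 22.120
(20.9635 − 22.9382)·x = 22.120 − 22.9382
x = -0.8182 / -1.9747 = 0.41434 → 41.43% Jq-21, 58.57% Jq-23.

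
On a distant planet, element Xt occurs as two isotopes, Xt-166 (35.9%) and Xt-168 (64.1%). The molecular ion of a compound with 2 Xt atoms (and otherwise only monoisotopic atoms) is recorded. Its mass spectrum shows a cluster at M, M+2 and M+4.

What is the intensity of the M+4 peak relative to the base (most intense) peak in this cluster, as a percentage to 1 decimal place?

89.3%

Binomial terms of (0.359 + 0.641)^2: M 0.1289, M+2 0.4602, M+4 0.4109 → M+2 is the base peak.
P(M+2) = C(2,1) × 0.359^1 × 0.641^1 = 2 × 0.3590 × 0.6410 = 0.460238 (base)
P(M+4) = C(2,2) × 0.359^0 × 0.641^2 = 1 × 1.0000 × 0.410881 = 0.410881
Relative intensity = 0.410881 / 0.460238 × 100 = 89.3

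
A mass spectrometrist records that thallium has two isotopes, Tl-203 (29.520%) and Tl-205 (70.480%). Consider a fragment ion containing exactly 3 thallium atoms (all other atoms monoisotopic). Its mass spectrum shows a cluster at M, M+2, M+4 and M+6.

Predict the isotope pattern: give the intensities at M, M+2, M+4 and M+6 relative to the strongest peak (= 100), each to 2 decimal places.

5.85 : 41.88 : 100.00 : 79.58

The 3 Tl atoms are independent, so intensities follow the terms of (0.29520 + 0.70480)^3.
P(M) = 0.29520^3 = 0.025725
P(M+2) = 3 × 0.29520^2 × 0.70480^1 = 0.184255
P(M+4) = 3 × 0.29520^1 × 0.70480^2 = 0.439916
P(M+6) = 0.70480^3 = 0.350104
The M+4 peak is largest (0.439916); scaling to 100 gives 5.85 : 41.88 : 100.00 : 79.58.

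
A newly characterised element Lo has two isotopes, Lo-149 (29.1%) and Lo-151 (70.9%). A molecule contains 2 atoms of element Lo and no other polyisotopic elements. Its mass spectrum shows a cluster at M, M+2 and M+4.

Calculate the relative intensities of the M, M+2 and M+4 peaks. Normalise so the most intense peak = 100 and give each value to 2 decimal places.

The 2 Lo atoms are independent, so intensities follow the terms of (0.291 + 0.709)^2.
P(M) = 0.291^2 = 0.084681
P(M+2) = 2 × 0.291^1 × 0.709^1 = 0.412638
P(M+4) = 0.709^2 = 0.502681
The M+4 peak is largest (0.502681); scaling to 100 gives 16.85 : 82.09 : 100.00.

16.85 : 82.09 : 100.00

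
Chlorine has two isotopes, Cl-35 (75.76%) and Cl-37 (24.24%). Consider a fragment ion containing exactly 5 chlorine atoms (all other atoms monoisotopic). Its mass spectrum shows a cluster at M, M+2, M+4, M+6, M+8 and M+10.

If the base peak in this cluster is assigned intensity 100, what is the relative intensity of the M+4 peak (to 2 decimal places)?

63.99

Binomial terms of (0.7576 + 0.2424)^5: M 0.2496, M+2 0.3993, M+4 0.2555, M+6 0.0817, M+8 0.0131, M+10 0.0008 → M+2 is the base peak.
P(M+2) = C(5,1) × 0.7576^4 × 0.2424^1 = 5 × 0.32942751 × 0.2424 = 0.399266 (base)
P(M+4) = C(5,2) × 0.7576^3 × 0.2424^2 = 10 × 0.4348304 × 0.05875776 = 0.255497
Relative intensity = 0.255497 / 0.399266 × 100 = 63.99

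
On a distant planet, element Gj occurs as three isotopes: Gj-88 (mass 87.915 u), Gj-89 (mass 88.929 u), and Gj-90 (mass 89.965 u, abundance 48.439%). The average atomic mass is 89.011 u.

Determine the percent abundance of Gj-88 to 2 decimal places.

The remaining 51.561% is split between Gj-88 (fraction x) and Gj-89 (fraction 0.51561 − x).
Substituting: 87.915x + 88.929(0.51561 − x) = 45.43285365
(87.915 − 88.929)x = -0.41982804  ⇒  x = 0.41403, y = 0.10158
Gj-88: 41.40%, Gj-89: 10.16%.

41.40%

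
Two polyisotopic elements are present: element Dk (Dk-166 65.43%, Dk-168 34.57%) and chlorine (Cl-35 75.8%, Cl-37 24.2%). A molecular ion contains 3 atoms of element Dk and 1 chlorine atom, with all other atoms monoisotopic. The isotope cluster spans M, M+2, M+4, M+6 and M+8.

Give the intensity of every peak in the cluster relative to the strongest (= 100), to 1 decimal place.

52.5 : 100.0 : 70.6 : 21.8 : 2.5

Element Dk pattern (n=3): 0.28011139 : 0.44399131 : 0.23458322 : 0.04131408
Chlorine pattern (n=1): 0.7580 : 0.2420
Convolve the two distributions (both contribute in 2-u steps):
  M: 0.28011139×0.7580 = 0.212324
  M+2: 0.28011139×0.2420 + 0.44399131×0.7580 = 0.404332
  M+4: 0.44399131×0.2420 + 0.23458322×0.7580 = 0.285260
  M+6: 0.23458322×0.2420 + 0.04131408×0.7580 = 0.088085
  M+8: 0.04131408×0.2420 = 0.009998
Scale to base peak (0.404332) = 100: 52.5 : 100.0 : 70.6 : 21.8 : 2.5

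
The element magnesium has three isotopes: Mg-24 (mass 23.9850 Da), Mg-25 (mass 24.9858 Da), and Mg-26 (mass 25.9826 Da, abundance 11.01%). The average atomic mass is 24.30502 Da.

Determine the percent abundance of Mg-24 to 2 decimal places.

Let x and y be the fractions of Mg-24 and Mg-25. Then x + y = 1 − 0.1101 = 0.8899 and 23.9850x + 24.9858y = 24.30502 − 0.1101×25.9826 = 21.44433574.
Substituting: 23.9850x + 24.9858(0.8899 − x) = 21.44433574
(23.9850 − 24.9858)x = -0.79052768  ⇒  x = 0.78990, y = 0.10000
Mg-24: 78.99%, Mg-25: 10.00%.

78.99%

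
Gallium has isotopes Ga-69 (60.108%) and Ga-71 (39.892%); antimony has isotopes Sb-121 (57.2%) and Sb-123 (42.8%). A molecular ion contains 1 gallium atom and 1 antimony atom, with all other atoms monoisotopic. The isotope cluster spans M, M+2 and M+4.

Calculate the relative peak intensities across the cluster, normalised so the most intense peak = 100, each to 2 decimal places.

Gallium pattern (n=1): 0.60108 : 0.39892
Antimony pattern (n=1): 0.5720 : 0.4280
Convolve the two distributions (both contribute in 2-u steps):
  M: 0.60108×0.5720 = 0.343818
  M+2: 0.60108×0.4280 + 0.39892×0.5720 = 0.485444
  M+4: 0.39892×0.4280 = 0.170738
Scale to base peak (0.485444) = 100: 70.83 : 100.00 : 35.17

70.83 : 100.00 : 35.17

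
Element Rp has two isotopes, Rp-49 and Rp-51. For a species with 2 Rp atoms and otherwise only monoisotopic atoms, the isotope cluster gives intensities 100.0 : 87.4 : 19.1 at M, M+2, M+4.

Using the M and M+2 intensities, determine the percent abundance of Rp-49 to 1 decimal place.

69.6%

Write p for the Rp-49 fraction. I(M+2)/I(M) = [C(2,1)·p^1·(1−p)] / p^2 = 2·(1−p)/p = 87.4/100.0 = 0.8740
(1−p)/p = 0.8740/2 = 0.4370  ⇒  p = 1/(1 + 0.4370) = 0.6959
Rp-49: 69.6%, Rp-51: 30.4%.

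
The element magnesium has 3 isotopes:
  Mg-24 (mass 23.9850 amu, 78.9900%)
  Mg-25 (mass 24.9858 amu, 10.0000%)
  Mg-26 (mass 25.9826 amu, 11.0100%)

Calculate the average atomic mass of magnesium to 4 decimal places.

Ar = Σ fᵢ·mᵢ = 0.789900 × 23.9850 + 0.100000 × 24.9858 + 0.110100 × 25.9826
= 18.94575 + 2.49858 + 2.86068 = 24.30501 amu

24.3050 amu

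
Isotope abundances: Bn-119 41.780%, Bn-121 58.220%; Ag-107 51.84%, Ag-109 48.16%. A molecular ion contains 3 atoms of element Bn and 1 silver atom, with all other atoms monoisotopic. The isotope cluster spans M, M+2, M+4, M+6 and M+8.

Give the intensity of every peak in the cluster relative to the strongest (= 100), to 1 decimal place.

Element Bn pattern (n=3): 0.07292985 : 0.30488098 : 0.4248485 : 0.19734067
Silver pattern (n=1): 0.5184 : 0.4816
Convolve the two distributions (both contribute in 2-u steps):
  M: 0.07292985×0.5184 = 0.037807
  M+2: 0.07292985×0.4816 + 0.30488098×0.5184 = 0.193173
  M+4: 0.30488098×0.4816 + 0.4248485×0.5184 = 0.367072
  M+6: 0.4248485×0.4816 + 0.19734067×0.5184 = 0.306908
  M+8: 0.19734067×0.4816 = 0.095039
Scale to base peak (0.367072) = 100: 10.3 : 52.6 : 100.0 : 83.6 : 25.9

10.3 : 52.6 : 100.0 : 83.6 : 25.9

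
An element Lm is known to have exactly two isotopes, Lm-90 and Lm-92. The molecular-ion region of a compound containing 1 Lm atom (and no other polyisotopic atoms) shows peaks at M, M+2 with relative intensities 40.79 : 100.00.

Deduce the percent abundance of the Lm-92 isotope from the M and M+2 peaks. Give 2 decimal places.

If p is the fraction of Lm that is Lm-90, then I(M+2)/I(M) = [C(1,1)·p^0·(1−p)] / p^1 = 1·(1−p)/p = 100.00/40.79 = 2.4516
(1−p)/p = 2.4516/1 = 2.4516  ⇒  p = 1/(1 + 2.4516) = 0.2897
Lm-90: 28.97%, Lm-92: 71.03%.

71.03%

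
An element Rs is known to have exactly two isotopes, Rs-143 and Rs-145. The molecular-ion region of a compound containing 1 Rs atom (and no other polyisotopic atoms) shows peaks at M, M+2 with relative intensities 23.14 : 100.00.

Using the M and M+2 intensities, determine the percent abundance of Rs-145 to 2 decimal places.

If p is the fraction of Rs that is Rs-143, then I(M+2)/I(M) = [C(1,1)·p^0·(1−p)] / p^1 = 1·(1−p)/p = 100.00/23.14 = 4.3215
(1−p)/p = 4.3215/1 = 4.3215  ⇒  p = 1/(1 + 4.3215) = 0.1879
Rs-143: 18.79%, Rs-145: 81.21%.

81.21%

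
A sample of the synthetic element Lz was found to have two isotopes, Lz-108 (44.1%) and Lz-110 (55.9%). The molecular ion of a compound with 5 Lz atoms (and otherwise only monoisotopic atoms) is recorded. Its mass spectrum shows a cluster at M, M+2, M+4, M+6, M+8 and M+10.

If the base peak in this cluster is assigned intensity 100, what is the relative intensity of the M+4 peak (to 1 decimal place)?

(0.441 + 0.559)^5 gives M 0.0167, M+2 0.1057, M+4 0.2680, M+6 0.3397, M+8 0.2153, M+10 0.0546; the largest is M+6.
P(M+6) = C(5,3) × 0.441^2 × 0.559^3 = 10 × 0.194481 × 0.17467688 = 0.339713 (base)
P(M+4) = C(5,2) × 0.441^3 × 0.559^2 = 10 × 0.08576612 × 0.312481 = 0.268003
Relative intensity = 0.268003 / 0.339713 × 100 = 78.9

78.9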